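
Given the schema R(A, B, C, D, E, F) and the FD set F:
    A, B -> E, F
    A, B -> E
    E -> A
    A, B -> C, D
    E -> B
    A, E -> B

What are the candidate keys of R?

{E} is a candidate key since {E}⁺ = {A, B, C, D, E, F} covers every attribute.
{A, B} is a candidate key since {A, B}⁺ = {A, B, C, D, E, F} covers every attribute.
No proper subset of any of these is a key, and no other minimal superkey exists.

{A, B}, {E}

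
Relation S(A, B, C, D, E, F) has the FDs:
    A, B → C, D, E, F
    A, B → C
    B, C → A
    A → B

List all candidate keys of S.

Closure of {A} is {A, B, C, D, E, F}, the whole schema; {A} is a candidate key.
Closure of {B, C} is {A, B, C, D, E, F}, the whole schema; {B, C} is a candidate key.
These are minimal and exhaustive — every other superkey contains one of them.

{A}, {B, C}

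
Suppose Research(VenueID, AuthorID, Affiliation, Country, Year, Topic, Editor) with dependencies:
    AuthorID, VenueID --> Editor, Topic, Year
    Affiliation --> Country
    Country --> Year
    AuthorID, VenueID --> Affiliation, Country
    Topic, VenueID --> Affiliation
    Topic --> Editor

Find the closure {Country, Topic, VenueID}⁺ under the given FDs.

Start with {Country, Topic, VenueID}.
Country --> Year applies; add {Year} → now {Country, Topic, VenueID, Year}.
Topic, VenueID --> Affiliation applies; add {Affiliation} → now {Affiliation, Country, Topic, VenueID, Year}.
Topic --> Editor applies; add {Editor} → now {Affiliation, Country, Editor, Topic, VenueID, Year}.
No further FD applies.

{Affiliation, Country, Editor, Topic, VenueID, Year}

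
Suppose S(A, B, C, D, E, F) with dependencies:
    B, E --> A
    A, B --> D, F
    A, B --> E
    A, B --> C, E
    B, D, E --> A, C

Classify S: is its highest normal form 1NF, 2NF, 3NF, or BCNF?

BCNF

Candidate keys: {A, B}, {B, E}. Prime attributes: {A, B, E}.
Every FD has a superkey on the left, so the relation is in BCNF.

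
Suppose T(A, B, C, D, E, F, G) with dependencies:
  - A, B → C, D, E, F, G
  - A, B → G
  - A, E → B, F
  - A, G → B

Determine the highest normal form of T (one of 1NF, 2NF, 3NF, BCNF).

BCNF

Candidate keys: {A, B}, {A, E}, {A, G}. Prime attributes: {A, B, E, G}.
Each dependency's left side is a superkey — BCNF holds.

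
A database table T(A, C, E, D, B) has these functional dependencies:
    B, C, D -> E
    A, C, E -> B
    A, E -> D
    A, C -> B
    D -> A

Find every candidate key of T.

{A, C, E}, {C, D}

Attributes never on any right-hand side: {C} — every candidate key must contain it.
{C, D}⁺ = {A, B, C, D, E}, which is every attribute, so {C, D} is a candidate key.
{A, C, E}⁺ = {A, B, C, D, E}, which is every attribute, so {A, C, E} is a candidate key.
These are minimal and exhaustive — every other superkey contains one of them.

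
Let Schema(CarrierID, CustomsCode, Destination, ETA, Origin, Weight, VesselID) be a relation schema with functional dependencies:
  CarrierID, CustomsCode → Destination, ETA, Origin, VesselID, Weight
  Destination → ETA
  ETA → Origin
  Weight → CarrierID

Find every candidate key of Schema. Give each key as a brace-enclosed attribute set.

{CarrierID, CustomsCode}, {CustomsCode, Weight}

{CustomsCode} never appears on the right of any FD, so every key must include it.
Closure of {CarrierID, CustomsCode} is {CarrierID, CustomsCode, Destination, ETA, Origin, VesselID, Weight}, the whole schema; {CarrierID, CustomsCode} is a candidate key.
Closure of {CustomsCode, Weight} is {CarrierID, CustomsCode, Destination, ETA, Origin, VesselID, Weight}, the whole schema; {CustomsCode, Weight} is a candidate key.
No proper subset of any of these is a key, and no other minimal superkey exists.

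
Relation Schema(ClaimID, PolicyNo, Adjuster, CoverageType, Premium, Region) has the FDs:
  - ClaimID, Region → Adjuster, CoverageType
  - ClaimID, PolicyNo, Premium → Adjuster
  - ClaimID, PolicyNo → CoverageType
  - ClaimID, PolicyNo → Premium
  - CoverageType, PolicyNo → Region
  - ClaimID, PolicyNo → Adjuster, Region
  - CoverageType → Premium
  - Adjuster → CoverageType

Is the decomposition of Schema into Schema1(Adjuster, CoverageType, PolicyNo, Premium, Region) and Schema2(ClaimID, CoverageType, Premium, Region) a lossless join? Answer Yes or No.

Schema1 ∩ Schema2 = {CoverageType, Premium, Region}; its closure under F is {CoverageType, Premium, Region}.
Neither Schema1 nor Schema2 is contained in that closure, so the decomposition is lossy.

No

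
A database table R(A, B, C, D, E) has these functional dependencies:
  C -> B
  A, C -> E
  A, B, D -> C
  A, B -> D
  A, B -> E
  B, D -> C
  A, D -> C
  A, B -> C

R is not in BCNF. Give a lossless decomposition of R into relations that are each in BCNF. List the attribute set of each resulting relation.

Candidate keys of the original relation: {A, B}, {A, C}, {A, D}.
{A, B, C, D, E}: {C} determines {B, C} here but is not a superkey — split on C -> B, giving {B, C} and {A, C, D, E}.
{B, C} is in BCNF.
{A, C, D, E} is in BCNF.

{A, C, D, E}; {B, C}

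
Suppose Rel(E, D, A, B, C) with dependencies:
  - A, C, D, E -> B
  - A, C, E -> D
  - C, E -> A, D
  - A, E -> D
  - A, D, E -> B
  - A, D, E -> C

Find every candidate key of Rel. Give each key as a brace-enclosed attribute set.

{A, E}, {C, E}

{E} never appears on the right of any FD, so every key must include it.
{A, E} is a candidate key since {A, E}⁺ = {A, B, C, D, E} covers every attribute.
{C, E} is a candidate key since {C, E}⁺ = {A, B, C, D, E} covers every attribute.
These are minimal and exhaustive — every other superkey contains one of them.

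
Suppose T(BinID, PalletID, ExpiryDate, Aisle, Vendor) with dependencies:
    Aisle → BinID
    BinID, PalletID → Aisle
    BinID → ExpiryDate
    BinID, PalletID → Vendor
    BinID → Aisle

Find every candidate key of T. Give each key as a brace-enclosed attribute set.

{PalletID} never appears on the right of any FD, so every key must include it.
Closure of {Aisle, PalletID} is {Aisle, BinID, ExpiryDate, PalletID, Vendor}, the whole schema; {Aisle, PalletID} is a candidate key.
Closure of {BinID, PalletID} is {Aisle, BinID, ExpiryDate, PalletID, Vendor}, the whole schema; {BinID, PalletID} is a candidate key.
Any other superkey properly contains one of these, so there are no further candidate keys.

{Aisle, PalletID}, {BinID, PalletID}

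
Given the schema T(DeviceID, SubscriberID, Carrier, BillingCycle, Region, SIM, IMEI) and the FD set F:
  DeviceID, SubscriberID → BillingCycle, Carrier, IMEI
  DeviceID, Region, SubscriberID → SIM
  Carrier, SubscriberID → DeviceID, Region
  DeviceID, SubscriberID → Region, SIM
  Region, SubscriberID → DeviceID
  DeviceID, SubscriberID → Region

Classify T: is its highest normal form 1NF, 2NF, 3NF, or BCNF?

Candidate keys: {Carrier, SubscriberID}, {DeviceID, SubscriberID}, {Region, SubscriberID}. Prime attributes: {Carrier, DeviceID, Region, SubscriberID}.
The left-hand side of every FD is a superkey, so BCNF is satisfied.

BCNF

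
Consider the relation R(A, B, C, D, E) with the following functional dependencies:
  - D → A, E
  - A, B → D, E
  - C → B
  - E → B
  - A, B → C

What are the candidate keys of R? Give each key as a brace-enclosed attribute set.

{A, B}, {A, C}, {A, E}, {D}

{D}⁺ = {A, B, C, D, E} — all of the relation — so {D} is a candidate key.
{A, B}⁺ = {A, B, C, D, E} — all of the relation — so {A, B} is a candidate key.
{A, C}⁺ = {A, B, C, D, E} — all of the relation — so {A, C} is a candidate key.
{A, E}⁺ = {A, B, C, D, E} — all of the relation — so {A, E} is a candidate key.
These are minimal and exhaustive — every other superkey contains one of them.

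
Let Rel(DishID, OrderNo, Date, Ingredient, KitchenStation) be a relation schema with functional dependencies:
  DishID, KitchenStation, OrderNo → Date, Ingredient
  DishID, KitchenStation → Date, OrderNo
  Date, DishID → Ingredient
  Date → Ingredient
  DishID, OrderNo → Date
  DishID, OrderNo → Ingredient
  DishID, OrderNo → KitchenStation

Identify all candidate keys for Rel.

{DishID, KitchenStation}, {DishID, OrderNo}

Attributes never on any right-hand side: {DishID} — every candidate key must contain it.
{DishID, KitchenStation}⁺ = {Date, DishID, Ingredient, KitchenStation, OrderNo}, which is every attribute, so {DishID, KitchenStation} is a candidate key.
{DishID, OrderNo}⁺ = {Date, DishID, Ingredient, KitchenStation, OrderNo}, which is every attribute, so {DishID, OrderNo} is a candidate key.
These are minimal and exhaustive — every other superkey contains one of them.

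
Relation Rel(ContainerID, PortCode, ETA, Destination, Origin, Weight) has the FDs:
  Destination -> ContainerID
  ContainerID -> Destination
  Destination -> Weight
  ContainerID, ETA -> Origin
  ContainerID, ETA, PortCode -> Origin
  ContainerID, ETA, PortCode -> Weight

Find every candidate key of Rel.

Attributes never on any right-hand side: {ETA, PortCode} — every candidate key must contain all of them.
{ContainerID, ETA, PortCode}⁺ = {ContainerID, Destination, ETA, Origin, PortCode, Weight} — all of the relation — so {ContainerID, ETA, PortCode} is a candidate key.
{Destination, ETA, PortCode}⁺ = {ContainerID, Destination, ETA, Origin, PortCode, Weight} — all of the relation — so {Destination, ETA, PortCode} is a candidate key.
No proper subset of any of these is a key, and no other minimal superkey exists.

{ContainerID, ETA, PortCode}, {Destination, ETA, PortCode}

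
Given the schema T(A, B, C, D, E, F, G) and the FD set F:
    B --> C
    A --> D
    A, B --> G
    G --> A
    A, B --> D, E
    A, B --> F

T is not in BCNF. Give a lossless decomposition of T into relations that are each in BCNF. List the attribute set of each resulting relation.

Candidate keys of the original relation: {A, B}, {B, G}.
Within {A, B, C, D, E, F, G}: {B}⁺ ∩ {A, B, C, D, E, F, G} = {B, C}, not the whole set, so B --> C violates BCNF; decompose into {B, C} and {A, B, D, E, F, G}.
{B, C}: every determinant is a superkey — BCNF.
Within {A, B, D, E, F, G}: {A}⁺ ∩ {A, B, D, E, F, G} = {A, D}, not the whole set, so A --> D violates BCNF; decompose into {A, D} and {A, B, E, F, G}.
{A, D}: every determinant is a superkey — BCNF.
Within {A, B, E, F, G}: {G}⁺ ∩ {A, B, E, F, G} = {A, G}, not the whole set, so G --> A violates BCNF; decompose into {A, G} and {B, E, F, G}.
{A, G}: every determinant is a superkey — BCNF.
{B, E, F, G}: every determinant is a superkey — BCNF.

{A, D}; {A, G}; {B, C}; {B, E, F, G}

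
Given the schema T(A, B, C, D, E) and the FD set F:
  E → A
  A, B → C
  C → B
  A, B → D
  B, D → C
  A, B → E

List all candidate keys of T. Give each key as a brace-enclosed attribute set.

Closure of {A, B} is {A, B, C, D, E}, the whole schema; {A, B} is a candidate key.
Closure of {A, C} is {A, B, C, D, E}, the whole schema; {A, C} is a candidate key.
Closure of {B, E} is {A, B, C, D, E}, the whole schema; {B, E} is a candidate key.
Closure of {C, E} is {A, B, C, D, E}, the whole schema; {C, E} is a candidate key.
These are minimal and exhaustive — every other superkey contains one of them.

{A, B}, {A, C}, {B, E}, {C, E}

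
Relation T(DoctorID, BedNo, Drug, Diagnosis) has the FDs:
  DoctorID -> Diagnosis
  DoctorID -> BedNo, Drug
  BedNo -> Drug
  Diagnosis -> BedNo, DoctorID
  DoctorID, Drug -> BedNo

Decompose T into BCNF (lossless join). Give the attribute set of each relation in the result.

{BedNo, Diagnosis, DoctorID}; {BedNo, Drug}

Candidate keys of the original relation: {Diagnosis}, {DoctorID}.
{BedNo, Diagnosis, DoctorID, Drug}: {BedNo} determines {BedNo, Drug} here but is not a superkey — split on BedNo -> Drug, giving {BedNo, Drug} and {BedNo, Diagnosis, DoctorID}.
{BedNo, Drug}: every determinant is a superkey — BCNF.
{BedNo, Diagnosis, DoctorID}: every determinant is a superkey — BCNF.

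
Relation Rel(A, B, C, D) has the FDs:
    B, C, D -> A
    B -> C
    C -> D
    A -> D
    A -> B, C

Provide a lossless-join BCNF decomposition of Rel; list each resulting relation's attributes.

Candidate keys of the original relation: {A}, {B}.
{A, B, C, D}: {C} determines {C, D} here but is not a superkey — split on C -> D, giving {C, D} and {A, B, C}.
{C, D}: every determinant is a superkey — BCNF.
{A, B, C}: every determinant is a superkey — BCNF.

{A, B, C}; {C, D}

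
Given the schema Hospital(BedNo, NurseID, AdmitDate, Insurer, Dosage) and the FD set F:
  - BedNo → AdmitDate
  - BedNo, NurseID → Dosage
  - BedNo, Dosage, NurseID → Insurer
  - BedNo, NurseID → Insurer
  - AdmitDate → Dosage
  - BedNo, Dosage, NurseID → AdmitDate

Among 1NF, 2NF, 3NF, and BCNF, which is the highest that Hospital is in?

Candidate key: {BedNo, NurseID}. Prime attributes: {BedNo, NurseID}.
BedNo → AdmitDate: {BedNo}⁺ = {AdmitDate, BedNo, Dosage}, which is not all of the attributes, so the left side is not a superkey — BCNF is violated.
BedNo → AdmitDate determines the non-prime attribute {AdmitDate} from a non-superkey — 3NF is violated.
The proper key subset {BedNo} of {BedNo, NurseID} determines non-prime {AdmitDate, Dosage}, so the relation is not even in 2NF.

1NF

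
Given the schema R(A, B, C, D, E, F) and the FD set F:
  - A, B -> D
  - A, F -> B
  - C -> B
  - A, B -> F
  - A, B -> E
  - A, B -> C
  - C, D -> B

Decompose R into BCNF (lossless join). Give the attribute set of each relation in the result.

{A, C, D, E, F}; {B, C}

Candidate keys of the original relation: {A, B}, {A, C}, {A, F}.
In {A, B, C, D, E, F}, {C} is not a superkey ({C}⁺ restricted to this set is {B, C}), so split on C -> B into {B, C} and {A, C, D, E, F}.
{B, C} has no BCNF violation.
{A, C, D, E, F} has no BCNF violation.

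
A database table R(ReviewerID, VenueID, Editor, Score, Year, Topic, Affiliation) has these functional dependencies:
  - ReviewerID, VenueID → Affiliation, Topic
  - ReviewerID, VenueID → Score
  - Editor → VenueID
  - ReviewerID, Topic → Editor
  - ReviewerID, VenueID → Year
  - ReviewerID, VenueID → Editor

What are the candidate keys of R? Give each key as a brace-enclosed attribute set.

No FD produces {ReviewerID}, so it must be in every candidate key.
{Editor, ReviewerID}⁺ = {Affiliation, Editor, ReviewerID, Score, Topic, VenueID, Year}, which is every attribute, so {Editor, ReviewerID} is a candidate key.
{ReviewerID, Topic}⁺ = {Affiliation, Editor, ReviewerID, Score, Topic, VenueID, Year}, which is every attribute, so {ReviewerID, Topic} is a candidate key.
{ReviewerID, VenueID}⁺ = {Affiliation, Editor, ReviewerID, Score, Topic, VenueID, Year}, which is every attribute, so {ReviewerID, VenueID} is a candidate key.
No proper subset of any of these is a key, and no other minimal superkey exists.

{Editor, ReviewerID}, {ReviewerID, Topic}, {ReviewerID, VenueID}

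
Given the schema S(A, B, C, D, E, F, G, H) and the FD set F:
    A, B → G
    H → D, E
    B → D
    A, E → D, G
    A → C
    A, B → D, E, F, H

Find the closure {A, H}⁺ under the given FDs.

{A, C, D, E, G, H}

Start with {A, H}.
H → D, E applies; add {D, E} → now {A, D, E, H}.
A, E → D, G applies; add {G} → now {A, D, E, G, H}.
A → C applies; add {C} → now {A, C, D, E, G, H}.
No further FD applies.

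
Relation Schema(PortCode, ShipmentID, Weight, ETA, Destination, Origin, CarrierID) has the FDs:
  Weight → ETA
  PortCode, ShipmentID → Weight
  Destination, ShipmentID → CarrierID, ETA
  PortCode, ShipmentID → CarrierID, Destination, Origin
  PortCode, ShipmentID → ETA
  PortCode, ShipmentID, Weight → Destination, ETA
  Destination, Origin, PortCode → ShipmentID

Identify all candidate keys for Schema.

{PortCode} never appears on the right of any FD, so every key must include it.
{PortCode, ShipmentID}⁺ = {CarrierID, Destination, ETA, Origin, PortCode, ShipmentID, Weight} — all of the relation — so {PortCode, ShipmentID} is a candidate key.
{Destination, Origin, PortCode}⁺ = {CarrierID, Destination, ETA, Origin, PortCode, ShipmentID, Weight} — all of the relation — so {Destination, Origin, PortCode} is a candidate key.
These are minimal and exhaustive — every other superkey contains one of them.

{Destination, Origin, PortCode}, {PortCode, ShipmentID}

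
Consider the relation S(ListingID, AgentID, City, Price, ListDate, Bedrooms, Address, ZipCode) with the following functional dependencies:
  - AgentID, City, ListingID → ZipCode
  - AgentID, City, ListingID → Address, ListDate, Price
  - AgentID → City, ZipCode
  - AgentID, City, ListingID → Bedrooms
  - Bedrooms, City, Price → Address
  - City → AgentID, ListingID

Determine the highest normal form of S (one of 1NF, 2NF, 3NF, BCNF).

Candidate keys: {AgentID}, {City}. Prime attributes: {AgentID, City}.
Each dependency's left side is a superkey — BCNF holds.

BCNF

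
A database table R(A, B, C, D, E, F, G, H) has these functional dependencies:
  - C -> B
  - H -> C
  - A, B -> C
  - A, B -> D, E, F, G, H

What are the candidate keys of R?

{A, B}, {A, C}, {A, H}

{A} never appears on the right of any FD, so every key must include it.
Closure of {A, B} is {A, B, C, D, E, F, G, H}, the whole schema; {A, B} is a candidate key.
Closure of {A, C} is {A, B, C, D, E, F, G, H}, the whole schema; {A, C} is a candidate key.
Closure of {A, H} is {A, B, C, D, E, F, G, H}, the whole schema; {A, H} is a candidate key.
No proper subset of any of these is a key, and no other minimal superkey exists.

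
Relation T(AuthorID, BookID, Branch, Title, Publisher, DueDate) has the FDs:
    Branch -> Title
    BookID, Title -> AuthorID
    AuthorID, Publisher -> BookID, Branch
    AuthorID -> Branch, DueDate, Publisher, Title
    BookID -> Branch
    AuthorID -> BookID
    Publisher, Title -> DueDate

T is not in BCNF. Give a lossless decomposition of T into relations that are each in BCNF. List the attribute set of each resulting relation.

{AuthorID, BookID, Branch, Publisher}; {Branch, DueDate, Publisher}; {Branch, Title}

Candidate keys of the original relation: {AuthorID}, {BookID}.
{AuthorID, BookID, Branch, DueDate, Publisher, Title}: {Branch} determines {Branch, Title} here but is not a superkey — split on Branch -> Title, giving {Branch, Title} and {AuthorID, BookID, Branch, DueDate, Publisher}.
{Branch, Title} is in BCNF.
{AuthorID, BookID, Branch, DueDate, Publisher}: {Branch, Publisher} determines {Branch, DueDate, Publisher} here but is not a superkey — split on Branch, Publisher -> DueDate, giving {Branch, DueDate, Publisher} and {AuthorID, BookID, Branch, Publisher}.
{Branch, DueDate, Publisher} is in BCNF.
{AuthorID, BookID, Branch, Publisher} is in BCNF.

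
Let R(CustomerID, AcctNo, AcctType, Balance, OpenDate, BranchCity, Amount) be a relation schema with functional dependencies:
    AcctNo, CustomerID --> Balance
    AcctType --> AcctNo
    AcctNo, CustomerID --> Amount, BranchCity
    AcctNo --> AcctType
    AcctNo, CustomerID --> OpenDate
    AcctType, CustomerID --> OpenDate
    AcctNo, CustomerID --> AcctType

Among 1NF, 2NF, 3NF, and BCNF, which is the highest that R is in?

Candidate keys: {AcctNo, CustomerID}, {AcctType, CustomerID}. Prime attributes: {AcctNo, AcctType, CustomerID}.
AcctType --> AcctNo: {AcctType}⁺ = {AcctNo, AcctType}, which is not all of the attributes, so the left side is not a superkey — BCNF is violated.
Its right-hand attributes {AcctNo} are all prime, as are those of every other non-superkey FD — the relation is in 3NF.

3NF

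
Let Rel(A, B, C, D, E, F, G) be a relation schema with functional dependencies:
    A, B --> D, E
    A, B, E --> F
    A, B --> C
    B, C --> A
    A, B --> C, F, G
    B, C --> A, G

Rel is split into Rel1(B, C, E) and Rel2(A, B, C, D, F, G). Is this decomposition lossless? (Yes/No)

Rel1 ∩ Rel2 = {B, C}; its closure under F is {A, B, C, D, E, F, G}.
This includes all of Rel1, so the common attributes are a superkey of Rel1 — the join is lossless.

Yes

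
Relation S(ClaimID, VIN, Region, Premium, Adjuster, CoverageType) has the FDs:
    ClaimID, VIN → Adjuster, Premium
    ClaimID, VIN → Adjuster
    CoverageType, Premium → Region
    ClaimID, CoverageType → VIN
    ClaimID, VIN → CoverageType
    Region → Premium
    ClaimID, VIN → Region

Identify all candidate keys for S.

{ClaimID, CoverageType}, {ClaimID, VIN}

Attributes never on any right-hand side: {ClaimID} — every candidate key must contain it.
{ClaimID, CoverageType}⁺ = {Adjuster, ClaimID, CoverageType, Premium, Region, VIN} — all of the relation — so {ClaimID, CoverageType} is a candidate key.
{ClaimID, VIN}⁺ = {Adjuster, ClaimID, CoverageType, Premium, Region, VIN} — all of the relation — so {ClaimID, VIN} is a candidate key.
Any other superkey properly contains one of these, so there are no further candidate keys.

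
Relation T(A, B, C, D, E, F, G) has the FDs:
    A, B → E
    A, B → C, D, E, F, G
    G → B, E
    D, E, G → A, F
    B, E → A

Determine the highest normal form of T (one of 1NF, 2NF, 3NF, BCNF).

BCNF

Candidate keys: {A, B}, {B, E}, {G}. Prime attributes: {A, B, E, G}.
The left-hand side of every FD is a superkey, so BCNF is satisfied.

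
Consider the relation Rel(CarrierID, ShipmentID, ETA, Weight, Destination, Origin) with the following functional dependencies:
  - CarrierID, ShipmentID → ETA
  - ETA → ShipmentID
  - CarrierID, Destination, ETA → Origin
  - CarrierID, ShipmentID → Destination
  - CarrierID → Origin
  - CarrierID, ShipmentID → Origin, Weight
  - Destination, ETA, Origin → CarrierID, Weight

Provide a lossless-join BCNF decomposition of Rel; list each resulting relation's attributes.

Candidate keys of the original relation: {CarrierID, ETA}, {CarrierID, ShipmentID}, {Destination, ETA, Origin}.
Within {CarrierID, Destination, ETA, Origin, ShipmentID, Weight}: {ETA}⁺ ∩ {CarrierID, Destination, ETA, Origin, ShipmentID, Weight} = {ETA, ShipmentID}, not the whole set, so ETA → ShipmentID violates BCNF; decompose into {ETA, ShipmentID} and {CarrierID, Destination, ETA, Origin, Weight}.
{ETA, ShipmentID} is in BCNF.
Within {CarrierID, Destination, ETA, Origin, Weight}: {CarrierID}⁺ ∩ {CarrierID, Destination, ETA, Origin, Weight} = {CarrierID, Origin}, not the whole set, so CarrierID → Origin violates BCNF; decompose into {CarrierID, Origin} and {CarrierID, Destination, ETA, Weight}.
{CarrierID, Origin} is in BCNF.
{CarrierID, Destination, ETA, Weight} is in BCNF.

{CarrierID, Destination, ETA, Weight}; {CarrierID, Origin}; {ETA, ShipmentID}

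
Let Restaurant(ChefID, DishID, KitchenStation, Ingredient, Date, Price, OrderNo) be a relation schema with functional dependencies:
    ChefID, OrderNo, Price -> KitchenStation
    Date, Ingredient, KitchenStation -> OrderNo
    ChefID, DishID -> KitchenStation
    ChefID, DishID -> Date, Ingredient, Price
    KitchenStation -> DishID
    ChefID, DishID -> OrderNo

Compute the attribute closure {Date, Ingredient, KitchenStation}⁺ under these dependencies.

{Date, DishID, Ingredient, KitchenStation, OrderNo}

Start with {Date, Ingredient, KitchenStation}.
Date, Ingredient, KitchenStation -> OrderNo applies; add {OrderNo} → now {Date, Ingredient, KitchenStation, OrderNo}.
KitchenStation -> DishID applies; add {DishID} → now {Date, DishID, Ingredient, KitchenStation, OrderNo}.
No further FD applies.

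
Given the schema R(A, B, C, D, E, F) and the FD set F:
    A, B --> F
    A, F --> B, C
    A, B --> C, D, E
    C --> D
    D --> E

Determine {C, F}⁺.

{C, D, E, F}

Start with {C, F}.
C --> D applies; add {D} → now {C, D, F}.
D --> E applies; add {E} → now {C, D, E, F}.
No further FD applies.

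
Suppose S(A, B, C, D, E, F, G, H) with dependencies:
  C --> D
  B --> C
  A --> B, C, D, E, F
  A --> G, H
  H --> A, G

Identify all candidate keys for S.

{A} is a candidate key since {A}⁺ = {A, B, C, D, E, F, G, H} covers every attribute.
{H} is a candidate key since {H}⁺ = {A, B, C, D, E, F, G, H} covers every attribute.
Any other superkey properly contains one of these, so there are no further candidate keys.

{A}, {H}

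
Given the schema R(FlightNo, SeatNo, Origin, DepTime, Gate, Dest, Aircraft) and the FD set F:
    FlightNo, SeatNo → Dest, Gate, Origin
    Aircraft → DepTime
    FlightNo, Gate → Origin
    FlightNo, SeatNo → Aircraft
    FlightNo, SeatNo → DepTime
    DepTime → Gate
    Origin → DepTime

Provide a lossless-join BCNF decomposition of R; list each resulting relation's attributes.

Candidate key of the original relation: {FlightNo, SeatNo}.
In {Aircraft, DepTime, Dest, FlightNo, Gate, Origin, SeatNo}, {Aircraft} is not a superkey ({Aircraft}⁺ restricted to this set is {Aircraft, DepTime, Gate}), so split on Aircraft → DepTime, Gate into {Aircraft, DepTime, Gate} and {Aircraft, Dest, FlightNo, Origin, SeatNo}.
In {Aircraft, DepTime, Gate}, {DepTime} is not a superkey ({DepTime}⁺ restricted to this set is {DepTime, Gate}), so split on DepTime → Gate into {DepTime, Gate} and {Aircraft, DepTime}.
{DepTime, Gate}: every determinant is a superkey — BCNF.
{Aircraft, DepTime}: every determinant is a superkey — BCNF.
In {Aircraft, Dest, FlightNo, Origin, SeatNo}, {Aircraft, FlightNo} is not a superkey ({Aircraft, FlightNo}⁺ restricted to this set is {Aircraft, FlightNo, Origin}), so split on Aircraft, FlightNo → Origin into {Aircraft, FlightNo, Origin} and {Aircraft, Dest, FlightNo, SeatNo}.
{Aircraft, FlightNo, Origin}: every determinant is a superkey — BCNF.
{Aircraft, Dest, FlightNo, SeatNo}: every determinant is a superkey — BCNF.

{Aircraft, DepTime}; {Aircraft, Dest, FlightNo, SeatNo}; {Aircraft, FlightNo, Origin}; {DepTime, Gate}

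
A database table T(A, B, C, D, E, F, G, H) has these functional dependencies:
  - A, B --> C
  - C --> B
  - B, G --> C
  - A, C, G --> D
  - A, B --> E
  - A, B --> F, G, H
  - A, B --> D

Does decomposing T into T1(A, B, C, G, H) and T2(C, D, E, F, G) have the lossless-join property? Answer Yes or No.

T1 ∩ T2 = {C, G}; its closure under F is {B, C, G}.
Neither T1 nor T2 is contained in that closure, so the decomposition is lossy.

No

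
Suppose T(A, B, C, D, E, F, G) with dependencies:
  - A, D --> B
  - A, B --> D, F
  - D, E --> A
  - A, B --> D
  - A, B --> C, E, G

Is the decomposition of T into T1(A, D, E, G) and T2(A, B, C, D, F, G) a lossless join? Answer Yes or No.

Yes

Common attributes: {A, D, G}; their closure is {A, B, C, D, E, F, G}.
T1 is contained in that closure, so T1 ∩ T2 --> T1 holds and the join is lossless.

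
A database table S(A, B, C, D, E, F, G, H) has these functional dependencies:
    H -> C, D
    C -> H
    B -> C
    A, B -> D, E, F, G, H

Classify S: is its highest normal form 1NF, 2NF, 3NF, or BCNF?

1NF

Candidate key: {A, B}. Prime attributes: {A, B}.
H -> C, D breaks BCNF: {H}⁺ = {C, D, H}, so {H} is not a superkey.
H -> C, D has non-prime {C, D} on the right and a non-superkey on the left, so 3NF fails.
The proper key subset {B} of {A, B} determines non-prime {C, D, H}, so the relation is not even in 2NF.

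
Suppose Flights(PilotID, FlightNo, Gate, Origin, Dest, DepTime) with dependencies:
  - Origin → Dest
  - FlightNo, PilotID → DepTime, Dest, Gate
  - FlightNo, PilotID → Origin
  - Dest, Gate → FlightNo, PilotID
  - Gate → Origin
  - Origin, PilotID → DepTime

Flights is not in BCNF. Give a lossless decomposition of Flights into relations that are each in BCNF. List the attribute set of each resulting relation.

{DepTime, Origin, PilotID}; {Dest, Origin}; {FlightNo, Gate, Origin, PilotID}

Candidate keys of the original relation: {FlightNo, PilotID}, {Gate}.
Within {DepTime, Dest, FlightNo, Gate, Origin, PilotID}: {Origin}⁺ ∩ {DepTime, Dest, FlightNo, Gate, Origin, PilotID} = {Dest, Origin}, not the whole set, so Origin → Dest violates BCNF; decompose into {Dest, Origin} and {DepTime, FlightNo, Gate, Origin, PilotID}.
{Dest, Origin} is in BCNF.
Within {DepTime, FlightNo, Gate, Origin, PilotID}: {Origin, PilotID}⁺ ∩ {DepTime, FlightNo, Gate, Origin, PilotID} = {DepTime, Origin, PilotID}, not the whole set, so Origin, PilotID → DepTime violates BCNF; decompose into {DepTime, Origin, PilotID} and {FlightNo, Gate, Origin, PilotID}.
{DepTime, Origin, PilotID} is in BCNF.
{FlightNo, Gate, Origin, PilotID} is in BCNF.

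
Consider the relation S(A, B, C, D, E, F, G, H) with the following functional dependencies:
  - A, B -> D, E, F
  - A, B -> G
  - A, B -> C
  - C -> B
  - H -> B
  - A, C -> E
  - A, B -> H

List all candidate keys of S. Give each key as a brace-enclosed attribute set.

{A, B}, {A, C}, {A, H}

Attributes never on any right-hand side: {A} — every candidate key must contain it.
{A, B}⁺ = {A, B, C, D, E, F, G, H}, which is every attribute, so {A, B} is a candidate key.
{A, C}⁺ = {A, B, C, D, E, F, G, H}, which is every attribute, so {A, C} is a candidate key.
{A, H}⁺ = {A, B, C, D, E, F, G, H}, which is every attribute, so {A, H} is a candidate key.
These are minimal and exhaustive — every other superkey contains one of them.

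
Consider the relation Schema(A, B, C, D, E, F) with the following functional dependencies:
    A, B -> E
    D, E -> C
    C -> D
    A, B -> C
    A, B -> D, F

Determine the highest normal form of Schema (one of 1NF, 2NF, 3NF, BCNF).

2NF

Candidate key: {A, B}. Prime attributes: {A, B}.
D, E -> C breaks BCNF: {D, E}⁺ = {C, D, E}, so {D, E} is not a superkey.
D, E -> C has non-prime {C} on the right and a non-superkey on the left, so 3NF fails.
No proper subset of a key has a non-prime attribute in its closure, so there is no partial dependency; 2NF holds.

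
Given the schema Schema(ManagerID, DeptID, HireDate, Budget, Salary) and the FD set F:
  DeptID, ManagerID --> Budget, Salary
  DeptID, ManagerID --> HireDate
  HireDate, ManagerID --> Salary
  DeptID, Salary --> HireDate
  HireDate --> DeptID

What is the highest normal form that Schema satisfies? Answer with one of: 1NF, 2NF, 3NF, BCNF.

3NF

Candidate keys: {DeptID, ManagerID}, {HireDate, ManagerID}. Prime attributes: {DeptID, HireDate, ManagerID}.
DeptID, Salary --> HireDate breaks BCNF: {DeptID, Salary}⁺ = {DeptID, HireDate, Salary}, so {DeptID, Salary} is not a superkey.
Its right-hand attributes {HireDate} are all prime, as are those of every other non-superkey FD — the relation is in 3NF.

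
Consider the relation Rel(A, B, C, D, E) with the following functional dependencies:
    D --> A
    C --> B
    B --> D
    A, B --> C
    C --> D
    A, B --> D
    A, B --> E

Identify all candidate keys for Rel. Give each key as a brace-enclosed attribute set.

{B}⁺ = {A, B, C, D, E} — all of the relation — so {B} is a candidate key.
{C}⁺ = {A, B, C, D, E} — all of the relation — so {C} is a candidate key.
Any other superkey properly contains one of these, so there are no further candidate keys.

{B}, {C}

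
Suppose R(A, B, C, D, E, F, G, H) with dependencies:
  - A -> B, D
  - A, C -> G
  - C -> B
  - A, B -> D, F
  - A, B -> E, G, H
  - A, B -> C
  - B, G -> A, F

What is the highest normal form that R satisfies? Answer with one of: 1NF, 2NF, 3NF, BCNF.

3NF

Candidate keys: {A}, {B, G}, {C, G}. Prime attributes: {A, B, C, G}.
C -> B: {C}⁺ = {B, C}, which is not all of the attributes, so the left side is not a superkey — BCNF is violated.
Since {B} ⊆ prime attributes and every other non-superkey FD also has a prime right side, the schema is in 3NF.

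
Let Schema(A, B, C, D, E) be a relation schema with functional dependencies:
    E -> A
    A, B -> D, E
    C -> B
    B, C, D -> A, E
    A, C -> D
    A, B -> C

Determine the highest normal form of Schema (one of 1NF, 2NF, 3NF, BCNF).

3NF

Candidate keys: {A, B}, {A, C}, {B, E}, {C, D}, {C, E}. Prime attributes: {A, B, C, D, E}.
For E -> A we have {E}⁺ = {A, E}; {E} is not a superkey, so BCNF fails.
Its right-hand attributes {A} are all prime, as are those of every other non-superkey FD — the relation is in 3NF.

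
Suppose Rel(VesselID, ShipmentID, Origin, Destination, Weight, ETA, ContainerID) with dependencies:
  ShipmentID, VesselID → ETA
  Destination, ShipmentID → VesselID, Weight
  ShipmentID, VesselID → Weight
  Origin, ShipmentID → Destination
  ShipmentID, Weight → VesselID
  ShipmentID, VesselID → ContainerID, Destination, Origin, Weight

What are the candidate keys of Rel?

Attributes never on any right-hand side: {ShipmentID} — every candidate key must contain it.
Closure of {Destination, ShipmentID} is {ContainerID, Destination, ETA, Origin, ShipmentID, VesselID, Weight}, the whole schema; {Destination, ShipmentID} is a candidate key.
Closure of {Origin, ShipmentID} is {ContainerID, Destination, ETA, Origin, ShipmentID, VesselID, Weight}, the whole schema; {Origin, ShipmentID} is a candidate key.
Closure of {ShipmentID, VesselID} is {ContainerID, Destination, ETA, Origin, ShipmentID, VesselID, Weight}, the whole schema; {ShipmentID, VesselID} is a candidate key.
Closure of {ShipmentID, Weight} is {ContainerID, Destination, ETA, Origin, ShipmentID, VesselID, Weight}, the whole schema; {ShipmentID, Weight} is a candidate key.
Any other superkey properly contains one of these, so there are no further candidate keys.

{Destination, ShipmentID}, {Origin, ShipmentID}, {ShipmentID, VesselID}, {ShipmentID, Weight}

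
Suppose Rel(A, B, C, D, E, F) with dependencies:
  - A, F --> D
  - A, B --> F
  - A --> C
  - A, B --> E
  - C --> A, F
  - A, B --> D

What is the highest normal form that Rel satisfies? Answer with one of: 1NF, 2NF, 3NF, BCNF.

1NF

Candidate keys: {A, B}, {B, C}. Prime attributes: {A, B, C}.
For A, F --> D we have {A, F}⁺ = {A, C, D, F}; {A, F} is not a superkey, so BCNF fails.
A, F --> D has non-prime {D} on the right and a non-superkey on the left, so 3NF fails.
Since {A} ⊂ {A, B} and {A}⁺ ⊇ {D, F} with {D, F} non-prime, there is a partial dependency; 2NF fails.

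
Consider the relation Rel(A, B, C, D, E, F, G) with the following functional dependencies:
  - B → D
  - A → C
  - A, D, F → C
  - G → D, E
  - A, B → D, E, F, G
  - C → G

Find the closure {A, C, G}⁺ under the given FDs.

{A, C, D, E, G}

Start with {A, C, G}.
G → D, E applies; add {D, E} → now {A, C, D, E, G}.
No further FD applies.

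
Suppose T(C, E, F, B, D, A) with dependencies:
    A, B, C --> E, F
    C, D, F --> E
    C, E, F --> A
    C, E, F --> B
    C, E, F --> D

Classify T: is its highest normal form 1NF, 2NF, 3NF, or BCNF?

Candidate keys: {A, B, C}, {C, D, F}, {C, E, F}. Prime attributes: {A, B, C, D, E, F}.
Each dependency's left side is a superkey — BCNF holds.

BCNF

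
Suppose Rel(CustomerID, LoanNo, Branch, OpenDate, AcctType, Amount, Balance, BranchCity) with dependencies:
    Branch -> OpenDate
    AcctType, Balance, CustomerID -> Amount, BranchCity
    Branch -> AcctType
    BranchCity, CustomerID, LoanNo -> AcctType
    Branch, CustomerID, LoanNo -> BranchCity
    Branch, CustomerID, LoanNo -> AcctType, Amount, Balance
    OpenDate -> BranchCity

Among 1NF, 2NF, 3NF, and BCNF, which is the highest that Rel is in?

Candidate key: {Branch, CustomerID, LoanNo}. Prime attributes: {Branch, CustomerID, LoanNo}.
Branch -> OpenDate: {Branch}⁺ = {AcctType, Branch, BranchCity, OpenDate}, which is not all of the attributes, so the left side is not a superkey — BCNF is violated.
Branch -> OpenDate has non-prime {OpenDate} on the right and a non-superkey on the left, so 3NF fails.
Since {Branch} ⊂ {Branch, CustomerID, LoanNo} and {Branch}⁺ ⊇ {AcctType, BranchCity, OpenDate} with {AcctType, BranchCity, OpenDate} non-prime, there is a partial dependency; 2NF fails.

1NF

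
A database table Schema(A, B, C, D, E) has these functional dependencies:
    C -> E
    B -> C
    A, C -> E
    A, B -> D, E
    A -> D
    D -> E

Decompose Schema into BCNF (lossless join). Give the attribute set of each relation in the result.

Candidate key of the original relation: {A, B}.
In {A, B, C, D, E}, {C} is not a superkey ({C}⁺ restricted to this set is {C, E}), so split on C -> E into {C, E} and {A, B, C, D}.
{C, E} is in BCNF.
In {A, B, C, D}, {B} is not a superkey ({B}⁺ restricted to this set is {B, C}), so split on B -> C into {B, C} and {A, B, D}.
{B, C} is in BCNF.
In {A, B, D}, {A} is not a superkey ({A}⁺ restricted to this set is {A, D}), so split on A -> D into {A, D} and {A, B}.
{A, D} is in BCNF.
{A, B} is in BCNF.

{A, B}; {A, D}; {B, C}; {C, E}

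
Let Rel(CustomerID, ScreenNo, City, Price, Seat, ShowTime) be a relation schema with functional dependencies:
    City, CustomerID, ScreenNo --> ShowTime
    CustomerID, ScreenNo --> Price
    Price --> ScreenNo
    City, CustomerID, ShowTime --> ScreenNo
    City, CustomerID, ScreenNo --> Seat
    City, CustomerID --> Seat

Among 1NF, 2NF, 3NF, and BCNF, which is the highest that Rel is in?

Candidate keys: {City, CustomerID, Price}, {City, CustomerID, ScreenNo}, {City, CustomerID, ShowTime}. Prime attributes: {City, CustomerID, Price, ScreenNo, ShowTime}.
CustomerID, ScreenNo --> Price: {CustomerID, ScreenNo}⁺ = {CustomerID, Price, ScreenNo}, which is not all of the attributes, so the left side is not a superkey — BCNF is violated.
City, CustomerID --> Seat has non-prime {Seat} on the right and a non-superkey on the left, so 3NF fails.
Since {City, CustomerID} ⊂ {City, CustomerID, Price} and {City, CustomerID}⁺ ⊇ {Seat} with {Seat} non-prime, there is a partial dependency; 2NF fails.

1NF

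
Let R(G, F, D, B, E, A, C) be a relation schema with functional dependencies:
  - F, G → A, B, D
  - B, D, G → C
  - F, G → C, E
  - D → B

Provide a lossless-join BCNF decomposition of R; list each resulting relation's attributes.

Candidate key of the original relation: {F, G}.
In {A, B, C, D, E, F, G}, {B, D, G} is not a superkey ({B, D, G}⁺ restricted to this set is {B, C, D, G}), so split on B, D, G → C into {B, C, D, G} and {A, B, D, E, F, G}.
In {B, C, D, G}, {D} is not a superkey ({D}⁺ restricted to this set is {B, D}), so split on D → B into {B, D} and {C, D, G}.
{B, D}: every determinant is a superkey — BCNF.
{C, D, G}: every determinant is a superkey — BCNF.
In {A, B, D, E, F, G}, {D} is not a superkey ({D}⁺ restricted to this set is {B, D}), so split on D → B into {B, D} and {A, D, E, F, G}.
{B, D}: every determinant is a superkey — BCNF.
{A, D, E, F, G}: every determinant is a superkey — BCNF.

{A, D, E, F, G}; {B, D}; {C, D, G}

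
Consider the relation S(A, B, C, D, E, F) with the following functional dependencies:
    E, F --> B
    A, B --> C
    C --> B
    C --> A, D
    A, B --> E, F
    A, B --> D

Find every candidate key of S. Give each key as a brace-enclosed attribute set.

{A, B}, {A, E, F}, {C}

Closure of {C} is {A, B, C, D, E, F}, the whole schema; {C} is a candidate key.
Closure of {A, B} is {A, B, C, D, E, F}, the whole schema; {A, B} is a candidate key.
Closure of {A, E, F} is {A, B, C, D, E, F}, the whole schema; {A, E, F} is a candidate key.
These are minimal and exhaustive — every other superkey contains one of them.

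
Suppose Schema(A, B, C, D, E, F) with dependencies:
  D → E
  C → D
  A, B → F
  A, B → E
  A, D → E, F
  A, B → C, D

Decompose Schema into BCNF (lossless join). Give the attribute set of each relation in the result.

{A, B, C}; {A, C, F}; {C, D}; {D, E}

Candidate key of the original relation: {A, B}.
{A, B, C, D, E, F}: {D} determines {D, E} here but is not a superkey — split on D → E, giving {D, E} and {A, B, C, D, F}.
{D, E} is in BCNF.
{A, B, C, D, F}: {C} determines {C, D} here but is not a superkey — split on C → D, giving {C, D} and {A, B, C, F}.
{C, D} is in BCNF.
{A, B, C, F}: {A, C} determines {A, C, F} here but is not a superkey — split on A, C → F, giving {A, C, F} and {A, B, C}.
{A, C, F} is in BCNF.
{A, B, C} is in BCNF.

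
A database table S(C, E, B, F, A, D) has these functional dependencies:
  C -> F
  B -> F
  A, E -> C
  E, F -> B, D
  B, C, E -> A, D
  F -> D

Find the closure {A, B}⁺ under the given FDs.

{A, B, D, F}

Start with {A, B}.
B -> F applies; add {F} → now {A, B, F}.
F -> D applies; add {D} → now {A, B, D, F}.
No further FD applies.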